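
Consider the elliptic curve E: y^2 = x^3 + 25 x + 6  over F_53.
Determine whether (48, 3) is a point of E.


Check whether y^2 = x^3 + 25 x + 6 (mod 53) for (x, y) = (48, 3).
LHS: y^2 = 3^2 mod 53 = 9
RHS: x^3 + 25 x + 6 = 48^3 + 25*48 + 6 mod 53 = 21
LHS != RHS

No, not on the curve


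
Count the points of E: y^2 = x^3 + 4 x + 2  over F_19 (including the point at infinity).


For each x in F_19, count y with y^2 = x^3 + 4 x + 2 mod 19:
  x = 1: RHS = 7, y in [8, 11]  -> 2 point(s)
  x = 4: RHS = 6, y in [5, 14]  -> 2 point(s)
  x = 9: RHS = 7, y in [8, 11]  -> 2 point(s)
  x = 10: RHS = 16, y in [4, 15]  -> 2 point(s)
  x = 11: RHS = 9, y in [3, 16]  -> 2 point(s)
  x = 12: RHS = 11, y in [7, 12]  -> 2 point(s)
  x = 13: RHS = 9, y in [3, 16]  -> 2 point(s)
  x = 14: RHS = 9, y in [3, 16]  -> 2 point(s)
  x = 15: RHS = 17, y in [6, 13]  -> 2 point(s)
  x = 16: RHS = 1, y in [1, 18]  -> 2 point(s)
  x = 17: RHS = 5, y in [9, 10]  -> 2 point(s)
  x = 18: RHS = 16, y in [4, 15]  -> 2 point(s)
Affine points: 24. Add the point at infinity: total = 25.

#E(F_19) = 25


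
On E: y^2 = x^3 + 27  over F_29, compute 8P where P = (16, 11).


k = 8 = 1000_2 (binary, LSB first: 0001)
Double-and-add from P = (16, 11):
  bit 0 = 0: acc unchanged = O
  bit 1 = 0: acc unchanged = O
  bit 2 = 0: acc unchanged = O
  bit 3 = 1: acc = O + (1, 12) = (1, 12)

8P = (1, 12)


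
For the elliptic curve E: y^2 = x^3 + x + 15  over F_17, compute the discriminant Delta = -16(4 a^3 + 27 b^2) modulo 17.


4 a^3 + 27 b^2 = 4*1^3 + 27*15^2 = 4 + 6075 = 6079
Delta = -16 * (6079) = -97264
Delta mod 17 = 10

Delta = 10 (mod 17)


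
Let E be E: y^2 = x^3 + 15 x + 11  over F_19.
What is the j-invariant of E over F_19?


Delta = -16(4 a^3 + 27 b^2) mod 19 = 8
-1728 * (4 a)^3 = -1728 * (4*15)^3 mod 19 = 8
j = 8 * 8^(-1) mod 19 = 1

j = 1 (mod 19)


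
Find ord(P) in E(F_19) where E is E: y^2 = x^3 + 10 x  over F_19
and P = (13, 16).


Compute successive multiples of P until we hit O:
  1P = (13, 16)
  2P = (4, 16)
  3P = (2, 3)
  4P = (1, 12)
  5P = (3, 0)
  6P = (1, 7)
  7P = (2, 16)
  8P = (4, 3)
  ... (continuing to 10P)
  10P = O

ord(P) = 10


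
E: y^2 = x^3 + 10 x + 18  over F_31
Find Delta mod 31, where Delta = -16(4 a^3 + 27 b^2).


4 a^3 + 27 b^2 = 4*10^3 + 27*18^2 = 4000 + 8748 = 12748
Delta = -16 * (12748) = -203968
Delta mod 31 = 12

Delta = 12 (mod 31)


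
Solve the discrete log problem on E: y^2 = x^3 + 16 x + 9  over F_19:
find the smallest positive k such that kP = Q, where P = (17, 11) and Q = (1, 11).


Enumerate multiples of P until we hit Q = (1, 11):
  1P = (17, 11)
  2P = (13, 1)
  3P = (0, 3)
  4P = (18, 12)
  5P = (4, 2)
  6P = (5, 9)
  7P = (6, 13)
  8P = (2, 7)
  9P = (1, 11)
Match found at i = 9.

k = 9


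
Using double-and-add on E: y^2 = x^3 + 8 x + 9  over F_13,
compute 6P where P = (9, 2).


k = 6 = 110_2 (binary, LSB first: 011)
Double-and-add from P = (9, 2):
  bit 0 = 0: acc unchanged = O
  bit 1 = 1: acc = O + (9, 11) = (9, 11)
  bit 2 = 1: acc = (9, 11) + (9, 2) = O

6P = O


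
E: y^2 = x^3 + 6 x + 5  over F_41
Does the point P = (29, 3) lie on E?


Check whether y^2 = x^3 + 6 x + 5 (mod 41) for (x, y) = (29, 3).
LHS: y^2 = 3^2 mod 41 = 9
RHS: x^3 + 6 x + 5 = 29^3 + 6*29 + 5 mod 41 = 9
LHS = RHS

Yes, on the curve


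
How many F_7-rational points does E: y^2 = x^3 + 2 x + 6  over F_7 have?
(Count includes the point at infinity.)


For each x in F_7, count y with y^2 = x^3 + 2 x + 6 mod 7:
  x = 1: RHS = 2, y in [3, 4]  -> 2 point(s)
  x = 2: RHS = 4, y in [2, 5]  -> 2 point(s)
  x = 3: RHS = 4, y in [2, 5]  -> 2 point(s)
  x = 4: RHS = 1, y in [1, 6]  -> 2 point(s)
  x = 5: RHS = 1, y in [1, 6]  -> 2 point(s)
Affine points: 10. Add the point at infinity: total = 11.

#E(F_7) = 11


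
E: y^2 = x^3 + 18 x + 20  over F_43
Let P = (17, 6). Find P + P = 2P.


Doubling: s = (3 x1^2 + a) / (2 y1)
s = (3*17^2 + 18) / (2*6) mod 43 = 20
x3 = s^2 - 2 x1 mod 43 = 20^2 - 2*17 = 22
y3 = s (x1 - x3) - y1 mod 43 = 20 * (17 - 22) - 6 = 23

2P = (22, 23)


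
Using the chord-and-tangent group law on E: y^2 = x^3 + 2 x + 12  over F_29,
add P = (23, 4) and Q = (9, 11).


P != Q, so use the chord formula.
s = (y2 - y1) / (x2 - x1) = (7) / (15) mod 29 = 14
x3 = s^2 - x1 - x2 mod 29 = 14^2 - 23 - 9 = 19
y3 = s (x1 - x3) - y1 mod 29 = 14 * (23 - 19) - 4 = 23

P + Q = (19, 23)


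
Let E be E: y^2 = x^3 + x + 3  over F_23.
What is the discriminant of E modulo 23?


4 a^3 + 27 b^2 = 4*1^3 + 27*3^2 = 4 + 243 = 247
Delta = -16 * (247) = -3952
Delta mod 23 = 4

Delta = 4 (mod 23)


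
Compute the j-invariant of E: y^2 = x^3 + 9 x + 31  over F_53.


Delta = -16(4 a^3 + 27 b^2) mod 53 = 34
-1728 * (4 a)^3 = -1728 * (4*9)^3 mod 53 = 18
j = 18 * 34^(-1) mod 53 = 13

j = 13 (mod 53)


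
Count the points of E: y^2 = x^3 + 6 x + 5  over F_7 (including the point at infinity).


For each x in F_7, count y with y^2 = x^3 + 6 x + 5 mod 7:
  x = 2: RHS = 4, y in [2, 5]  -> 2 point(s)
  x = 3: RHS = 1, y in [1, 6]  -> 2 point(s)
  x = 4: RHS = 2, y in [3, 4]  -> 2 point(s)
Affine points: 6. Add the point at infinity: total = 7.

#E(F_7) = 7


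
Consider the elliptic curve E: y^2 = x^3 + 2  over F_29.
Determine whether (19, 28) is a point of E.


Check whether y^2 = x^3 + 0 x + 2 (mod 29) for (x, y) = (19, 28).
LHS: y^2 = 28^2 mod 29 = 1
RHS: x^3 + 0 x + 2 = 19^3 + 0*19 + 2 mod 29 = 17
LHS != RHS

No, not on the curve


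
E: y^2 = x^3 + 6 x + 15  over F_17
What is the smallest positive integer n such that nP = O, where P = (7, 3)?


Compute successive multiples of P until we hit O:
  1P = (7, 3)
  2P = (3, 14)
  3P = (5, 0)
  4P = (3, 3)
  5P = (7, 14)
  6P = O

ord(P) = 6


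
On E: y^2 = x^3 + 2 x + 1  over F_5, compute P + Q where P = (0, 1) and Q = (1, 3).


P != Q, so use the chord formula.
s = (y2 - y1) / (x2 - x1) = (2) / (1) mod 5 = 2
x3 = s^2 - x1 - x2 mod 5 = 2^2 - 0 - 1 = 3
y3 = s (x1 - x3) - y1 mod 5 = 2 * (0 - 3) - 1 = 3

P + Q = (3, 3)


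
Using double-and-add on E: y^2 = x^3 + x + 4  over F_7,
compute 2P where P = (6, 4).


k = 2 = 10_2 (binary, LSB first: 01)
Double-and-add from P = (6, 4):
  bit 0 = 0: acc unchanged = O
  bit 1 = 1: acc = O + (4, 4) = (4, 4)

2P = (4, 4)


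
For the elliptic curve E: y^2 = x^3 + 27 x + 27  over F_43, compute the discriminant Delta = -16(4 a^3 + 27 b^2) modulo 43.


4 a^3 + 27 b^2 = 4*27^3 + 27*27^2 = 78732 + 19683 = 98415
Delta = -16 * (98415) = -1574640
Delta mod 43 = 20

Delta = 20 (mod 43)


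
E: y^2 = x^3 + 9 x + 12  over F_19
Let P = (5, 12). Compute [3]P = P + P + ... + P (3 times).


k = 3 = 11_2 (binary, LSB first: 11)
Double-and-add from P = (5, 12):
  bit 0 = 1: acc = O + (5, 12) = (5, 12)
  bit 1 = 1: acc = (5, 12) + (7, 0) = (5, 7)

3P = (5, 7)


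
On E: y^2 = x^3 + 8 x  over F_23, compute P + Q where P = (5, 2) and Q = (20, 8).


P != Q, so use the chord formula.
s = (y2 - y1) / (x2 - x1) = (6) / (15) mod 23 = 5
x3 = s^2 - x1 - x2 mod 23 = 5^2 - 5 - 20 = 0
y3 = s (x1 - x3) - y1 mod 23 = 5 * (5 - 0) - 2 = 0

P + Q = (0, 0)


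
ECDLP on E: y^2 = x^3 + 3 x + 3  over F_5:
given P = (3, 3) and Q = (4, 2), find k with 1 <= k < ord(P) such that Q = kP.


Enumerate multiples of P until we hit Q = (4, 2):
  1P = (3, 3)
  2P = (4, 2)
Match found at i = 2.

k = 2


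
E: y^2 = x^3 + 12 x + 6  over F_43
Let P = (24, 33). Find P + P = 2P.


Doubling: s = (3 x1^2 + a) / (2 y1)
s = (3*24^2 + 12) / (2*33) mod 43 = 42
x3 = s^2 - 2 x1 mod 43 = 42^2 - 2*24 = 39
y3 = s (x1 - x3) - y1 mod 43 = 42 * (24 - 39) - 33 = 25

2P = (39, 25)


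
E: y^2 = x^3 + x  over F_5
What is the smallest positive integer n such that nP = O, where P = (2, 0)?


Compute successive multiples of P until we hit O:
  1P = (2, 0)
  2P = O

ord(P) = 2


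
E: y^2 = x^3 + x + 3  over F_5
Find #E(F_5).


For each x in F_5, count y with y^2 = x^3 + 1 x + 3 mod 5:
  x = 1: RHS = 0, y in [0]  -> 1 point(s)
  x = 4: RHS = 1, y in [1, 4]  -> 2 point(s)
Affine points: 3. Add the point at infinity: total = 4.

#E(F_5) = 4


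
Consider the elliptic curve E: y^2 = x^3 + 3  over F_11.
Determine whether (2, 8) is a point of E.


Check whether y^2 = x^3 + 0 x + 3 (mod 11) for (x, y) = (2, 8).
LHS: y^2 = 8^2 mod 11 = 9
RHS: x^3 + 0 x + 3 = 2^3 + 0*2 + 3 mod 11 = 0
LHS != RHS

No, not on the curve


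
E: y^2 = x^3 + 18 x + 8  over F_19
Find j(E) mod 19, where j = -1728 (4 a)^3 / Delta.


Delta = -16(4 a^3 + 27 b^2) mod 19 = 4
-1728 * (4 a)^3 = -1728 * (4*18)^3 mod 19 = 12
j = 12 * 4^(-1) mod 19 = 3

j = 3 (mod 19)


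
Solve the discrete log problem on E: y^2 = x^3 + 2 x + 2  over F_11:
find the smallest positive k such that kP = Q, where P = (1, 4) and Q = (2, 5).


Enumerate multiples of P until we hit Q = (2, 5):
  1P = (1, 4)
  2P = (2, 5)
Match found at i = 2.

k = 2


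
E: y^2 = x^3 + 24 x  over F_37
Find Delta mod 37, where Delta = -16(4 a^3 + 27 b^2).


4 a^3 + 27 b^2 = 4*24^3 + 27*0^2 = 55296 + 0 = 55296
Delta = -16 * (55296) = -884736
Delta mod 37 = 8

Delta = 8 (mod 37)


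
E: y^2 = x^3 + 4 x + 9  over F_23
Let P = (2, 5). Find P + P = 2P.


Doubling: s = (3 x1^2 + a) / (2 y1)
s = (3*2^2 + 4) / (2*5) mod 23 = 20
x3 = s^2 - 2 x1 mod 23 = 20^2 - 2*2 = 5
y3 = s (x1 - x3) - y1 mod 23 = 20 * (2 - 5) - 5 = 4

2P = (5, 4)


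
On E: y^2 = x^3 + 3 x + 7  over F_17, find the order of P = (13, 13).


Compute successive multiples of P until we hit O:
  1P = (13, 13)
  2P = (8, 4)
  3P = (4, 10)
  4P = (2, 2)
  5P = (3, 14)
  6P = (9, 7)
  7P = (10, 0)
  8P = (9, 10)
  ... (continuing to 14P)
  14P = O

ord(P) = 14


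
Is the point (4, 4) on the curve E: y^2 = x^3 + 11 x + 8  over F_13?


Check whether y^2 = x^3 + 11 x + 8 (mod 13) for (x, y) = (4, 4).
LHS: y^2 = 4^2 mod 13 = 3
RHS: x^3 + 11 x + 8 = 4^3 + 11*4 + 8 mod 13 = 12
LHS != RHS

No, not on the curve


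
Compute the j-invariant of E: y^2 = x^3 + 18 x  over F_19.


Delta = -16(4 a^3 + 27 b^2) mod 19 = 7
-1728 * (4 a)^3 = -1728 * (4*18)^3 mod 19 = 12
j = 12 * 7^(-1) mod 19 = 18

j = 18 (mod 19)


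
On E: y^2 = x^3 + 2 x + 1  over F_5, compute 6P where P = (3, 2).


k = 6 = 110_2 (binary, LSB first: 011)
Double-and-add from P = (3, 2):
  bit 0 = 0: acc unchanged = O
  bit 1 = 1: acc = O + (0, 1) = (0, 1)
  bit 2 = 1: acc = (0, 1) + (1, 3) = (3, 3)

6P = (3, 3)


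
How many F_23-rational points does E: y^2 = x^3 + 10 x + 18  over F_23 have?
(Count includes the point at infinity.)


For each x in F_23, count y with y^2 = x^3 + 10 x + 18 mod 23:
  x = 0: RHS = 18, y in [8, 15]  -> 2 point(s)
  x = 1: RHS = 6, y in [11, 12]  -> 2 point(s)
  x = 2: RHS = 0, y in [0]  -> 1 point(s)
  x = 3: RHS = 6, y in [11, 12]  -> 2 point(s)
  x = 5: RHS = 9, y in [3, 20]  -> 2 point(s)
  x = 6: RHS = 18, y in [8, 15]  -> 2 point(s)
  x = 8: RHS = 12, y in [9, 14]  -> 2 point(s)
  x = 9: RHS = 9, y in [3, 20]  -> 2 point(s)
  x = 12: RHS = 3, y in [7, 16]  -> 2 point(s)
  x = 14: RHS = 4, y in [2, 21]  -> 2 point(s)
  x = 15: RHS = 1, y in [1, 22]  -> 2 point(s)
  x = 17: RHS = 18, y in [8, 15]  -> 2 point(s)
  x = 18: RHS = 4, y in [2, 21]  -> 2 point(s)
  x = 19: RHS = 6, y in [11, 12]  -> 2 point(s)
  x = 21: RHS = 13, y in [6, 17]  -> 2 point(s)
Affine points: 29. Add the point at infinity: total = 30.

#E(F_23) = 30


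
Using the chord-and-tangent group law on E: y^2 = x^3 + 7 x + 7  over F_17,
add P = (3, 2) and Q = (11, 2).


P != Q, so use the chord formula.
s = (y2 - y1) / (x2 - x1) = (0) / (8) mod 17 = 0
x3 = s^2 - x1 - x2 mod 17 = 0^2 - 3 - 11 = 3
y3 = s (x1 - x3) - y1 mod 17 = 0 * (3 - 3) - 2 = 15

P + Q = (3, 15)


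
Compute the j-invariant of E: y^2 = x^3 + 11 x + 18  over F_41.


Delta = -16(4 a^3 + 27 b^2) mod 41 = 20
-1728 * (4 a)^3 = -1728 * (4*11)^3 mod 41 = 2
j = 2 * 20^(-1) mod 41 = 37

j = 37 (mod 41)


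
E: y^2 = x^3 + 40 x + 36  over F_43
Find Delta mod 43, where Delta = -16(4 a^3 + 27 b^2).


4 a^3 + 27 b^2 = 4*40^3 + 27*36^2 = 256000 + 34992 = 290992
Delta = -16 * (290992) = -4655872
Delta mod 43 = 39

Delta = 39 (mod 43)


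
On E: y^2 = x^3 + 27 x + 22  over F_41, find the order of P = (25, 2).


Compute successive multiples of P until we hit O:
  1P = (25, 2)
  2P = (7, 29)
  3P = (1, 3)
  4P = (36, 7)
  5P = (29, 26)
  6P = (23, 10)
  7P = (9, 16)
  8P = (2, 24)
  ... (continuing to 47P)
  47P = O

ord(P) = 47


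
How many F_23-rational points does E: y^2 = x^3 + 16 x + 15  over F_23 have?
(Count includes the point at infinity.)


For each x in F_23, count y with y^2 = x^3 + 16 x + 15 mod 23:
  x = 1: RHS = 9, y in [3, 20]  -> 2 point(s)
  x = 2: RHS = 9, y in [3, 20]  -> 2 point(s)
  x = 5: RHS = 13, y in [6, 17]  -> 2 point(s)
  x = 10: RHS = 2, y in [5, 18]  -> 2 point(s)
  x = 11: RHS = 4, y in [2, 21]  -> 2 point(s)
  x = 12: RHS = 3, y in [7, 16]  -> 2 point(s)
  x = 14: RHS = 16, y in [4, 19]  -> 2 point(s)
  x = 17: RHS = 2, y in [5, 18]  -> 2 point(s)
  x = 19: RHS = 2, y in [5, 18]  -> 2 point(s)
  x = 20: RHS = 9, y in [3, 20]  -> 2 point(s)
Affine points: 20. Add the point at infinity: total = 21.

#E(F_23) = 21


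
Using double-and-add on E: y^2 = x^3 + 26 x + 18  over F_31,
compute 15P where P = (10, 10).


k = 15 = 1111_2 (binary, LSB first: 1111)
Double-and-add from P = (10, 10):
  bit 0 = 1: acc = O + (10, 10) = (10, 10)
  bit 1 = 1: acc = (10, 10) + (29, 12) = (17, 17)
  bit 2 = 1: acc = (17, 17) + (5, 26) = (27, 6)
  bit 3 = 1: acc = (27, 6) + (8, 26) = (16, 2)

15P = (16, 2)


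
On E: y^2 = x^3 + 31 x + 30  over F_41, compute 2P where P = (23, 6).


Doubling: s = (3 x1^2 + a) / (2 y1)
s = (3*23^2 + 31) / (2*6) mod 41 = 5
x3 = s^2 - 2 x1 mod 41 = 5^2 - 2*23 = 20
y3 = s (x1 - x3) - y1 mod 41 = 5 * (23 - 20) - 6 = 9

2P = (20, 9)


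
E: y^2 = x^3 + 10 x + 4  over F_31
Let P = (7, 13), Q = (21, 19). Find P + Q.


P != Q, so use the chord formula.
s = (y2 - y1) / (x2 - x1) = (6) / (14) mod 31 = 27
x3 = s^2 - x1 - x2 mod 31 = 27^2 - 7 - 21 = 19
y3 = s (x1 - x3) - y1 mod 31 = 27 * (7 - 19) - 13 = 4

P + Q = (19, 4)


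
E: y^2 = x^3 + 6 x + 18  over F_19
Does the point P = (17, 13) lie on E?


Check whether y^2 = x^3 + 6 x + 18 (mod 19) for (x, y) = (17, 13).
LHS: y^2 = 13^2 mod 19 = 17
RHS: x^3 + 6 x + 18 = 17^3 + 6*17 + 18 mod 19 = 17
LHS = RHS

Yes, on the curve


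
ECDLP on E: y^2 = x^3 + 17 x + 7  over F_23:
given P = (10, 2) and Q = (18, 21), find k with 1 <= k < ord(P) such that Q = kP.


Enumerate multiples of P until we hit Q = (18, 21):
  1P = (10, 2)
  2P = (6, 16)
  3P = (2, 16)
  4P = (4, 22)
  5P = (15, 7)
  6P = (22, 9)
  7P = (3, 4)
  8P = (19, 17)
  9P = (7, 3)
  10P = (1, 18)
  11P = (18, 2)
  12P = (18, 21)
Match found at i = 12.

k = 12


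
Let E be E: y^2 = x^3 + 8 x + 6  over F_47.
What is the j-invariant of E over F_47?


Delta = -16(4 a^3 + 27 b^2) mod 47 = 43
-1728 * (4 a)^3 = -1728 * (4*8)^3 mod 47 = 5
j = 5 * 43^(-1) mod 47 = 34

j = 34 (mod 47)


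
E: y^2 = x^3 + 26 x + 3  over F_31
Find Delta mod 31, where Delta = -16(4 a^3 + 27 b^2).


4 a^3 + 27 b^2 = 4*26^3 + 27*3^2 = 70304 + 243 = 70547
Delta = -16 * (70547) = -1128752
Delta mod 31 = 20

Delta = 20 (mod 31)


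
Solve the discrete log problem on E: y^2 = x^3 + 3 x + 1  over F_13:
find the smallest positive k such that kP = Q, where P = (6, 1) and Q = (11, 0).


Enumerate multiples of P until we hit Q = (11, 0):
  1P = (6, 1)
  2P = (10, 11)
  3P = (0, 1)
  4P = (7, 12)
  5P = (4, 8)
  6P = (12, 7)
  7P = (9, 9)
  8P = (8, 11)
  9P = (11, 0)
Match found at i = 9.

k = 9


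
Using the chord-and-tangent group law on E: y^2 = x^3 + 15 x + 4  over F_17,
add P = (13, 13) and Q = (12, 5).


P != Q, so use the chord formula.
s = (y2 - y1) / (x2 - x1) = (9) / (16) mod 17 = 8
x3 = s^2 - x1 - x2 mod 17 = 8^2 - 13 - 12 = 5
y3 = s (x1 - x3) - y1 mod 17 = 8 * (13 - 5) - 13 = 0

P + Q = (5, 0)


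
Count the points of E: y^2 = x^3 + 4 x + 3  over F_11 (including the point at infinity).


For each x in F_11, count y with y^2 = x^3 + 4 x + 3 mod 11:
  x = 0: RHS = 3, y in [5, 6]  -> 2 point(s)
  x = 3: RHS = 9, y in [3, 8]  -> 2 point(s)
  x = 5: RHS = 5, y in [4, 7]  -> 2 point(s)
  x = 6: RHS = 1, y in [1, 10]  -> 2 point(s)
  x = 7: RHS = 0, y in [0]  -> 1 point(s)
  x = 9: RHS = 9, y in [3, 8]  -> 2 point(s)
  x = 10: RHS = 9, y in [3, 8]  -> 2 point(s)
Affine points: 13. Add the point at infinity: total = 14.

#E(F_11) = 14


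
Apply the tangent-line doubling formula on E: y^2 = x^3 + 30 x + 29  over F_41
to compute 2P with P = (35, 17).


Doubling: s = (3 x1^2 + a) / (2 y1)
s = (3*35^2 + 30) / (2*17) mod 41 = 33
x3 = s^2 - 2 x1 mod 41 = 33^2 - 2*35 = 35
y3 = s (x1 - x3) - y1 mod 41 = 33 * (35 - 35) - 17 = 24

2P = (35, 24)


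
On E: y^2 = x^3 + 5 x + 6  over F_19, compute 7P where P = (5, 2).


k = 7 = 111_2 (binary, LSB first: 111)
Double-and-add from P = (5, 2):
  bit 0 = 1: acc = O + (5, 2) = (5, 2)
  bit 1 = 1: acc = (5, 2) + (10, 12) = (8, 11)
  bit 2 = 1: acc = (8, 11) + (15, 6) = (0, 5)

7P = (0, 5)


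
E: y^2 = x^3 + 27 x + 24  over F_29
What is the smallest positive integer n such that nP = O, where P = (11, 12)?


Compute successive multiples of P until we hit O:
  1P = (11, 12)
  2P = (1, 20)
  3P = (13, 7)
  4P = (4, 14)
  5P = (20, 3)
  6P = (28, 5)
  7P = (28, 24)
  8P = (20, 26)
  ... (continuing to 13P)
  13P = O

ord(P) = 13


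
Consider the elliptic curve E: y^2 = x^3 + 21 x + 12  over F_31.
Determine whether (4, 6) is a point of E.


Check whether y^2 = x^3 + 21 x + 12 (mod 31) for (x, y) = (4, 6).
LHS: y^2 = 6^2 mod 31 = 5
RHS: x^3 + 21 x + 12 = 4^3 + 21*4 + 12 mod 31 = 5
LHS = RHS

Yes, on the curve


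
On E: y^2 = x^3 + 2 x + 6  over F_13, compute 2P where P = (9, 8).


Doubling: s = (3 x1^2 + a) / (2 y1)
s = (3*9^2 + 2) / (2*8) mod 13 = 8
x3 = s^2 - 2 x1 mod 13 = 8^2 - 2*9 = 7
y3 = s (x1 - x3) - y1 mod 13 = 8 * (9 - 7) - 8 = 8

2P = (7, 8)


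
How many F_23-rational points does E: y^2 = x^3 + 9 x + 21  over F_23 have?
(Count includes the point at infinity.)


For each x in F_23, count y with y^2 = x^3 + 9 x + 21 mod 23:
  x = 1: RHS = 8, y in [10, 13]  -> 2 point(s)
  x = 2: RHS = 1, y in [1, 22]  -> 2 point(s)
  x = 3: RHS = 6, y in [11, 12]  -> 2 point(s)
  x = 4: RHS = 6, y in [11, 12]  -> 2 point(s)
  x = 7: RHS = 13, y in [6, 17]  -> 2 point(s)
  x = 9: RHS = 3, y in [7, 16]  -> 2 point(s)
  x = 11: RHS = 2, y in [5, 18]  -> 2 point(s)
  x = 13: RHS = 12, y in [9, 14]  -> 2 point(s)
  x = 14: RHS = 16, y in [4, 19]  -> 2 point(s)
  x = 15: RHS = 12, y in [9, 14]  -> 2 point(s)
  x = 16: RHS = 6, y in [11, 12]  -> 2 point(s)
  x = 17: RHS = 4, y in [2, 21]  -> 2 point(s)
  x = 18: RHS = 12, y in [9, 14]  -> 2 point(s)
  x = 19: RHS = 13, y in [6, 17]  -> 2 point(s)
  x = 20: RHS = 13, y in [6, 17]  -> 2 point(s)
  x = 21: RHS = 18, y in [8, 15]  -> 2 point(s)
Affine points: 32. Add the point at infinity: total = 33.

#E(F_23) = 33


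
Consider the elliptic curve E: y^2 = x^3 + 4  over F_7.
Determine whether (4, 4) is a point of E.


Check whether y^2 = x^3 + 0 x + 4 (mod 7) for (x, y) = (4, 4).
LHS: y^2 = 4^2 mod 7 = 2
RHS: x^3 + 0 x + 4 = 4^3 + 0*4 + 4 mod 7 = 5
LHS != RHS

No, not on the curve


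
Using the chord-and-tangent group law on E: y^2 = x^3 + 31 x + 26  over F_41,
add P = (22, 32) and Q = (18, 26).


P != Q, so use the chord formula.
s = (y2 - y1) / (x2 - x1) = (35) / (37) mod 41 = 22
x3 = s^2 - x1 - x2 mod 41 = 22^2 - 22 - 18 = 34
y3 = s (x1 - x3) - y1 mod 41 = 22 * (22 - 34) - 32 = 32

P + Q = (34, 32)


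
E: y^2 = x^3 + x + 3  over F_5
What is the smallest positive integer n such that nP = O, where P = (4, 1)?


Compute successive multiples of P until we hit O:
  1P = (4, 1)
  2P = (1, 0)
  3P = (4, 4)
  4P = O

ord(P) = 4


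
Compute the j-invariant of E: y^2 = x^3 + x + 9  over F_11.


Delta = -16(4 a^3 + 27 b^2) mod 11 = 1
-1728 * (4 a)^3 = -1728 * (4*1)^3 mod 11 = 2
j = 2 * 1^(-1) mod 11 = 2

j = 2 (mod 11)


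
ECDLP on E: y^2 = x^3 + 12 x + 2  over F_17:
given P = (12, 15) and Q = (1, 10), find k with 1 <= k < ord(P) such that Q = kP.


Enumerate multiples of P until we hit Q = (1, 10):
  1P = (12, 15)
  2P = (6, 16)
  3P = (8, 7)
  4P = (1, 7)
  5P = (2, 0)
  6P = (1, 10)
Match found at i = 6.

k = 6


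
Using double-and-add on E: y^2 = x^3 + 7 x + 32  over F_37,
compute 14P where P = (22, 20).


k = 14 = 1110_2 (binary, LSB first: 0111)
Double-and-add from P = (22, 20):
  bit 0 = 0: acc unchanged = O
  bit 1 = 1: acc = O + (5, 9) = (5, 9)
  bit 2 = 1: acc = (5, 9) + (24, 36) = (1, 22)
  bit 3 = 1: acc = (1, 22) + (30, 26) = (34, 13)

14P = (34, 13)


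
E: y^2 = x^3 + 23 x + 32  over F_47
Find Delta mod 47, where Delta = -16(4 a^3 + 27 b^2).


4 a^3 + 27 b^2 = 4*23^3 + 27*32^2 = 48668 + 27648 = 76316
Delta = -16 * (76316) = -1221056
Delta mod 47 = 4

Delta = 4 (mod 47)


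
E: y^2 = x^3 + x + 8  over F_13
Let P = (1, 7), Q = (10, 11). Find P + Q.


P != Q, so use the chord formula.
s = (y2 - y1) / (x2 - x1) = (4) / (9) mod 13 = 12
x3 = s^2 - x1 - x2 mod 13 = 12^2 - 1 - 10 = 3
y3 = s (x1 - x3) - y1 mod 13 = 12 * (1 - 3) - 7 = 8

P + Q = (3, 8)


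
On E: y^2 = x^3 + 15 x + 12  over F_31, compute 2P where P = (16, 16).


Doubling: s = (3 x1^2 + a) / (2 y1)
s = (3*16^2 + 15) / (2*16) mod 31 = 8
x3 = s^2 - 2 x1 mod 31 = 8^2 - 2*16 = 1
y3 = s (x1 - x3) - y1 mod 31 = 8 * (16 - 1) - 16 = 11

2P = (1, 11)


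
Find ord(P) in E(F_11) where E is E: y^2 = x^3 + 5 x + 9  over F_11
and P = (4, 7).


Compute successive multiples of P until we hit O:
  1P = (4, 7)
  2P = (1, 2)
  3P = (10, 5)
  4P = (2, 7)
  5P = (5, 4)
  6P = (0, 3)
  7P = (8, 0)
  8P = (0, 8)
  ... (continuing to 14P)
  14P = O

ord(P) = 14


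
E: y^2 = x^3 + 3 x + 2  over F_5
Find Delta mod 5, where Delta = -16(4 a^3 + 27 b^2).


4 a^3 + 27 b^2 = 4*3^3 + 27*2^2 = 108 + 108 = 216
Delta = -16 * (216) = -3456
Delta mod 5 = 4

Delta = 4 (mod 5)


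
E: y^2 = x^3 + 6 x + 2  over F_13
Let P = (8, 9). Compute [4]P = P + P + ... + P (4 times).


k = 4 = 100_2 (binary, LSB first: 001)
Double-and-add from P = (8, 9):
  bit 0 = 0: acc unchanged = O
  bit 1 = 0: acc unchanged = O
  bit 2 = 1: acc = O + (10, 3) = (10, 3)

4P = (10, 3)


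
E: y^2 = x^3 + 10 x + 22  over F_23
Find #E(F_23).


For each x in F_23, count y with y^2 = x^3 + 10 x + 22 mod 23:
  x = 2: RHS = 4, y in [2, 21]  -> 2 point(s)
  x = 5: RHS = 13, y in [6, 17]  -> 2 point(s)
  x = 8: RHS = 16, y in [4, 19]  -> 2 point(s)
  x = 9: RHS = 13, y in [6, 17]  -> 2 point(s)
  x = 10: RHS = 18, y in [8, 15]  -> 2 point(s)
  x = 13: RHS = 3, y in [7, 16]  -> 2 point(s)
  x = 14: RHS = 8, y in [10, 13]  -> 2 point(s)
  x = 16: RHS = 0, y in [0]  -> 1 point(s)
  x = 18: RHS = 8, y in [10, 13]  -> 2 point(s)
Affine points: 17. Add the point at infinity: total = 18.

#E(F_23) = 18


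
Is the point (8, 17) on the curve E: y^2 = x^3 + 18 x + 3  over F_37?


Check whether y^2 = x^3 + 18 x + 3 (mod 37) for (x, y) = (8, 17).
LHS: y^2 = 17^2 mod 37 = 30
RHS: x^3 + 18 x + 3 = 8^3 + 18*8 + 3 mod 37 = 30
LHS = RHS

Yes, on the curve


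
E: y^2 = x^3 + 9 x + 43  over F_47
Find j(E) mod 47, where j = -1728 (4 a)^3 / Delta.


Delta = -16(4 a^3 + 27 b^2) mod 47 = 12
-1728 * (4 a)^3 = -1728 * (4*9)^3 mod 47 = 23
j = 23 * 12^(-1) mod 47 = 45

j = 45 (mod 47)


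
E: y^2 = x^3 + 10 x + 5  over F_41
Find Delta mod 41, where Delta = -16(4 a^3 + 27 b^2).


4 a^3 + 27 b^2 = 4*10^3 + 27*5^2 = 4000 + 675 = 4675
Delta = -16 * (4675) = -74800
Delta mod 41 = 25

Delta = 25 (mod 41)


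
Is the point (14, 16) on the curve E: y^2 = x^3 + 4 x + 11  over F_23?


Check whether y^2 = x^3 + 4 x + 11 (mod 23) for (x, y) = (14, 16).
LHS: y^2 = 16^2 mod 23 = 3
RHS: x^3 + 4 x + 11 = 14^3 + 4*14 + 11 mod 23 = 5
LHS != RHS

No, not on the curve


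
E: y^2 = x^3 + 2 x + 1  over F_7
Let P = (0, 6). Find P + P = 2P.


Doubling: s = (3 x1^2 + a) / (2 y1)
s = (3*0^2 + 2) / (2*6) mod 7 = 6
x3 = s^2 - 2 x1 mod 7 = 6^2 - 2*0 = 1
y3 = s (x1 - x3) - y1 mod 7 = 6 * (0 - 1) - 6 = 2

2P = (1, 2)


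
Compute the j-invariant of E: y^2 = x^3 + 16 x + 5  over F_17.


Delta = -16(4 a^3 + 27 b^2) mod 17 = 8
-1728 * (4 a)^3 = -1728 * (4*16)^3 mod 17 = 7
j = 7 * 8^(-1) mod 17 = 3

j = 3 (mod 17)


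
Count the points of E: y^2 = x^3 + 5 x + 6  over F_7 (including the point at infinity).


For each x in F_7, count y with y^2 = x^3 + 5 x + 6 mod 7:
  x = 5: RHS = 2, y in [3, 4]  -> 2 point(s)
  x = 6: RHS = 0, y in [0]  -> 1 point(s)
Affine points: 3. Add the point at infinity: total = 4.

#E(F_7) = 4


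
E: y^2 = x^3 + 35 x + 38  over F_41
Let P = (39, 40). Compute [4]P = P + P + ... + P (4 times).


k = 4 = 100_2 (binary, LSB first: 001)
Double-and-add from P = (39, 40):
  bit 0 = 0: acc unchanged = O
  bit 1 = 0: acc unchanged = O
  bit 2 = 1: acc = O + (40, 24) = (40, 24)

4P = (40, 24)


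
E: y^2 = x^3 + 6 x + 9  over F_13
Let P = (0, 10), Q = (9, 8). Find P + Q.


P != Q, so use the chord formula.
s = (y2 - y1) / (x2 - x1) = (11) / (9) mod 13 = 7
x3 = s^2 - x1 - x2 mod 13 = 7^2 - 0 - 9 = 1
y3 = s (x1 - x3) - y1 mod 13 = 7 * (0 - 1) - 10 = 9

P + Q = (1, 9)


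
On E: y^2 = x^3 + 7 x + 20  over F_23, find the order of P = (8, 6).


Compute successive multiples of P until we hit O:
  1P = (8, 6)
  2P = (10, 3)
  3P = (13, 13)
  4P = (15, 21)
  5P = (6, 18)
  6P = (22, 9)
  7P = (11, 18)
  8P = (20, 15)
  ... (continuing to 17P)
  17P = O

ord(P) = 17


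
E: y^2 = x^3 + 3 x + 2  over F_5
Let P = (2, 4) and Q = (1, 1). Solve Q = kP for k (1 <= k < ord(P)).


Enumerate multiples of P until we hit Q = (1, 1):
  1P = (2, 4)
  2P = (1, 1)
Match found at i = 2.

k = 2


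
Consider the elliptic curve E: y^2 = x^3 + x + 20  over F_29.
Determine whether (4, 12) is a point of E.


Check whether y^2 = x^3 + 1 x + 20 (mod 29) for (x, y) = (4, 12).
LHS: y^2 = 12^2 mod 29 = 28
RHS: x^3 + 1 x + 20 = 4^3 + 1*4 + 20 mod 29 = 1
LHS != RHS

No, not on the curve


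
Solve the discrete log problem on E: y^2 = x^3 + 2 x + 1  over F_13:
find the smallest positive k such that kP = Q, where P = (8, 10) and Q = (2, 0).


Enumerate multiples of P until we hit Q = (2, 0):
  1P = (8, 10)
  2P = (1, 2)
  3P = (0, 1)
  4P = (2, 0)
Match found at i = 4.

k = 4


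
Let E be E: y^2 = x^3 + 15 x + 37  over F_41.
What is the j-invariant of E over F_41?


Delta = -16(4 a^3 + 27 b^2) mod 41 = 5
-1728 * (4 a)^3 = -1728 * (4*15)^3 mod 41 = 10
j = 10 * 5^(-1) mod 41 = 2

j = 2 (mod 41)


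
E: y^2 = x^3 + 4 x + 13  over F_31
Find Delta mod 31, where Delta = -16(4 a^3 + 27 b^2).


4 a^3 + 27 b^2 = 4*4^3 + 27*13^2 = 256 + 4563 = 4819
Delta = -16 * (4819) = -77104
Delta mod 31 = 24

Delta = 24 (mod 31)


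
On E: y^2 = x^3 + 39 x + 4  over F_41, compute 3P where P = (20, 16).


k = 3 = 11_2 (binary, LSB first: 11)
Double-and-add from P = (20, 16):
  bit 0 = 1: acc = O + (20, 16) = (20, 16)
  bit 1 = 1: acc = (20, 16) + (2, 7) = (9, 10)

3P = (9, 10)


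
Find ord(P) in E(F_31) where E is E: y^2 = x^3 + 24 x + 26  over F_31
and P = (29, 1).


Compute successive multiples of P until we hit O:
  1P = (29, 1)
  2P = (18, 11)
  3P = (23, 2)
  4P = (4, 0)
  5P = (23, 29)
  6P = (18, 20)
  7P = (29, 30)
  8P = O

ord(P) = 8


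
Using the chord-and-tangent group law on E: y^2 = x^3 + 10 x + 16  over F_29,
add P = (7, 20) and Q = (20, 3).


P != Q, so use the chord formula.
s = (y2 - y1) / (x2 - x1) = (12) / (13) mod 29 = 21
x3 = s^2 - x1 - x2 mod 29 = 21^2 - 7 - 20 = 8
y3 = s (x1 - x3) - y1 mod 29 = 21 * (7 - 8) - 20 = 17

P + Q = (8, 17)


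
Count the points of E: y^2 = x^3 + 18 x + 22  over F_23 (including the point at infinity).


For each x in F_23, count y with y^2 = x^3 + 18 x + 22 mod 23:
  x = 1: RHS = 18, y in [8, 15]  -> 2 point(s)
  x = 6: RHS = 1, y in [1, 22]  -> 2 point(s)
  x = 7: RHS = 8, y in [10, 13]  -> 2 point(s)
  x = 9: RHS = 16, y in [4, 19]  -> 2 point(s)
  x = 10: RHS = 6, y in [11, 12]  -> 2 point(s)
  x = 16: RHS = 13, y in [6, 17]  -> 2 point(s)
  x = 19: RHS = 1, y in [1, 22]  -> 2 point(s)
  x = 21: RHS = 1, y in [1, 22]  -> 2 point(s)
  x = 22: RHS = 3, y in [7, 16]  -> 2 point(s)
Affine points: 18. Add the point at infinity: total = 19.

#E(F_23) = 19


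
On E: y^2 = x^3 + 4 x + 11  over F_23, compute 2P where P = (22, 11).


Doubling: s = (3 x1^2 + a) / (2 y1)
s = (3*22^2 + 4) / (2*11) mod 23 = 16
x3 = s^2 - 2 x1 mod 23 = 16^2 - 2*22 = 5
y3 = s (x1 - x3) - y1 mod 23 = 16 * (22 - 5) - 11 = 8

2P = (5, 8)


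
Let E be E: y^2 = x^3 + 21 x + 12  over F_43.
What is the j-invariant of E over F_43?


Delta = -16(4 a^3 + 27 b^2) mod 43 = 21
-1728 * (4 a)^3 = -1728 * (4*21)^3 mod 43 = 21
j = 21 * 21^(-1) mod 43 = 1

j = 1 (mod 43)


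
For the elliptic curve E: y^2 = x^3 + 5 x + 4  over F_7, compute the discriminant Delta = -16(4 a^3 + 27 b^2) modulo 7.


4 a^3 + 27 b^2 = 4*5^3 + 27*4^2 = 500 + 432 = 932
Delta = -16 * (932) = -14912
Delta mod 7 = 5

Delta = 5 (mod 7)


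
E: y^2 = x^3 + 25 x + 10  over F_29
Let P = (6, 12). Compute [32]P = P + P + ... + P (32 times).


k = 32 = 100000_2 (binary, LSB first: 000001)
Double-and-add from P = (6, 12):
  bit 0 = 0: acc unchanged = O
  bit 1 = 0: acc unchanged = O
  bit 2 = 0: acc unchanged = O
  bit 3 = 0: acc unchanged = O
  bit 4 = 0: acc unchanged = O
  bit 5 = 1: acc = O + (10, 10) = (10, 10)

32P = (10, 10)


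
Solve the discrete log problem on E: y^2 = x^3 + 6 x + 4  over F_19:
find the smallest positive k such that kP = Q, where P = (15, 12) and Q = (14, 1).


Enumerate multiples of P until we hit Q = (14, 1):
  1P = (15, 12)
  2P = (0, 17)
  3P = (2, 9)
  4P = (7, 3)
  5P = (14, 1)
Match found at i = 5.

k = 5


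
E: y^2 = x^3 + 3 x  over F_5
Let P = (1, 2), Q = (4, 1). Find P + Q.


P != Q, so use the chord formula.
s = (y2 - y1) / (x2 - x1) = (4) / (3) mod 5 = 3
x3 = s^2 - x1 - x2 mod 5 = 3^2 - 1 - 4 = 4
y3 = s (x1 - x3) - y1 mod 5 = 3 * (1 - 4) - 2 = 4

P + Q = (4, 4)


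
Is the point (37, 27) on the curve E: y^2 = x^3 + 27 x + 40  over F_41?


Check whether y^2 = x^3 + 27 x + 40 (mod 41) for (x, y) = (37, 27).
LHS: y^2 = 27^2 mod 41 = 32
RHS: x^3 + 27 x + 40 = 37^3 + 27*37 + 40 mod 41 = 32
LHS = RHS

Yes, on the curve


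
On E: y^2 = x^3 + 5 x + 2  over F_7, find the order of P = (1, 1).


Compute successive multiples of P until we hit O:
  1P = (1, 1)
  2P = (0, 3)
  3P = (3, 3)
  4P = (4, 3)
  5P = (4, 4)
  6P = (3, 4)
  7P = (0, 4)
  8P = (1, 6)
  ... (continuing to 9P)
  9P = O

ord(P) = 9


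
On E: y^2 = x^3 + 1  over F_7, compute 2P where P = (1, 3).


Doubling: s = (3 x1^2 + a) / (2 y1)
s = (3*1^2 + 0) / (2*3) mod 7 = 4
x3 = s^2 - 2 x1 mod 7 = 4^2 - 2*1 = 0
y3 = s (x1 - x3) - y1 mod 7 = 4 * (1 - 0) - 3 = 1

2P = (0, 1)


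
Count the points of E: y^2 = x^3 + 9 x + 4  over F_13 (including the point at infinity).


For each x in F_13, count y with y^2 = x^3 + 9 x + 4 mod 13:
  x = 0: RHS = 4, y in [2, 11]  -> 2 point(s)
  x = 1: RHS = 1, y in [1, 12]  -> 2 point(s)
  x = 2: RHS = 4, y in [2, 11]  -> 2 point(s)
  x = 4: RHS = 0, y in [0]  -> 1 point(s)
  x = 6: RHS = 1, y in [1, 12]  -> 2 point(s)
  x = 8: RHS = 3, y in [4, 9]  -> 2 point(s)
  x = 11: RHS = 4, y in [2, 11]  -> 2 point(s)
Affine points: 13. Add the point at infinity: total = 14.

#E(F_13) = 14


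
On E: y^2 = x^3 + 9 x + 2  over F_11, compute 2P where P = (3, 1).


k = 2 = 10_2 (binary, LSB first: 01)
Double-and-add from P = (3, 1):
  bit 0 = 0: acc unchanged = O
  bit 1 = 1: acc = O + (10, 5) = (10, 5)

2P = (10, 5)


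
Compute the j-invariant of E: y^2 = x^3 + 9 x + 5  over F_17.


Delta = -16(4 a^3 + 27 b^2) mod 17 = 4
-1728 * (4 a)^3 = -1728 * (4*9)^3 mod 17 = 14
j = 14 * 4^(-1) mod 17 = 12

j = 12 (mod 17)


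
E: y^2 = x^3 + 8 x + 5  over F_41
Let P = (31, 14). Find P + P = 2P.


Doubling: s = (3 x1^2 + a) / (2 y1)
s = (3*31^2 + 8) / (2*14) mod 41 = 11
x3 = s^2 - 2 x1 mod 41 = 11^2 - 2*31 = 18
y3 = s (x1 - x3) - y1 mod 41 = 11 * (31 - 18) - 14 = 6

2P = (18, 6)


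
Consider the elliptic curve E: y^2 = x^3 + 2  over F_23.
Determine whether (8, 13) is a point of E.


Check whether y^2 = x^3 + 0 x + 2 (mod 23) for (x, y) = (8, 13).
LHS: y^2 = 13^2 mod 23 = 8
RHS: x^3 + 0 x + 2 = 8^3 + 0*8 + 2 mod 23 = 8
LHS = RHS

Yes, on the curve


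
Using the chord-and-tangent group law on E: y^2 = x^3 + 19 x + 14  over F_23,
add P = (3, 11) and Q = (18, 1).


P != Q, so use the chord formula.
s = (y2 - y1) / (x2 - x1) = (13) / (15) mod 23 = 7
x3 = s^2 - x1 - x2 mod 23 = 7^2 - 3 - 18 = 5
y3 = s (x1 - x3) - y1 mod 23 = 7 * (3 - 5) - 11 = 21

P + Q = (5, 21)


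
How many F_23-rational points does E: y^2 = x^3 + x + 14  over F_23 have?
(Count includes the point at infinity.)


For each x in F_23, count y with y^2 = x^3 + 1 x + 14 mod 23:
  x = 1: RHS = 16, y in [4, 19]  -> 2 point(s)
  x = 2: RHS = 1, y in [1, 22]  -> 2 point(s)
  x = 4: RHS = 13, y in [6, 17]  -> 2 point(s)
  x = 5: RHS = 6, y in [11, 12]  -> 2 point(s)
  x = 6: RHS = 6, y in [11, 12]  -> 2 point(s)
  x = 9: RHS = 16, y in [4, 19]  -> 2 point(s)
  x = 10: RHS = 12, y in [9, 14]  -> 2 point(s)
  x = 12: RHS = 6, y in [11, 12]  -> 2 point(s)
  x = 13: RHS = 16, y in [4, 19]  -> 2 point(s)
  x = 14: RHS = 12, y in [9, 14]  -> 2 point(s)
  x = 15: RHS = 0, y in [0]  -> 1 point(s)
  x = 16: RHS = 9, y in [3, 20]  -> 2 point(s)
  x = 21: RHS = 4, y in [2, 21]  -> 2 point(s)
  x = 22: RHS = 12, y in [9, 14]  -> 2 point(s)
Affine points: 27. Add the point at infinity: total = 28.

#E(F_23) = 28


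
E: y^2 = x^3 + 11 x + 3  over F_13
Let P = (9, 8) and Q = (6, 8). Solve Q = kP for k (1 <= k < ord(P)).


Enumerate multiples of P until we hit Q = (6, 8):
  1P = (9, 8)
  2P = (12, 11)
  3P = (6, 8)
Match found at i = 3.

k = 3


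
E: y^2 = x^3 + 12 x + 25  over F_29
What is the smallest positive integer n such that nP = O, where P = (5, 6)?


Compute successive multiples of P until we hit O:
  1P = (5, 6)
  2P = (19, 23)
  3P = (1, 3)
  4P = (0, 5)
  5P = (2, 12)
  6P = (26, 7)
  7P = (3, 1)
  8P = (20, 0)
  ... (continuing to 16P)
  16P = O

ord(P) = 16


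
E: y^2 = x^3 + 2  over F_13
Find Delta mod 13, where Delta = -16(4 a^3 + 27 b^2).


4 a^3 + 27 b^2 = 4*0^3 + 27*2^2 = 0 + 108 = 108
Delta = -16 * (108) = -1728
Delta mod 13 = 1

Delta = 1 (mod 13)


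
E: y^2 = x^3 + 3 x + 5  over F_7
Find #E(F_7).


For each x in F_7, count y with y^2 = x^3 + 3 x + 5 mod 7:
  x = 1: RHS = 2, y in [3, 4]  -> 2 point(s)
  x = 4: RHS = 4, y in [2, 5]  -> 2 point(s)
  x = 6: RHS = 1, y in [1, 6]  -> 2 point(s)
Affine points: 6. Add the point at infinity: total = 7.

#E(F_7) = 7


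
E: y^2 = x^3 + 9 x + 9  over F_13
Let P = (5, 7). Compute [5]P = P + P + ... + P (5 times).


k = 5 = 101_2 (binary, LSB first: 101)
Double-and-add from P = (5, 7):
  bit 0 = 1: acc = O + (5, 7) = (5, 7)
  bit 1 = 0: acc unchanged = (5, 7)
  bit 2 = 1: acc = (5, 7) + (12, 8) = (0, 3)

5P = (0, 3)


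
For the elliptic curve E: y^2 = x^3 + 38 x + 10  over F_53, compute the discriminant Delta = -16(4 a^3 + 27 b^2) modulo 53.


4 a^3 + 27 b^2 = 4*38^3 + 27*10^2 = 219488 + 2700 = 222188
Delta = -16 * (222188) = -3555008
Delta mod 53 = 20

Delta = 20 (mod 53)


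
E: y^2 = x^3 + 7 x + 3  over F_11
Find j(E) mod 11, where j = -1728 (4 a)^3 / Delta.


Delta = -16(4 a^3 + 27 b^2) mod 11 = 10
-1728 * (4 a)^3 = -1728 * (4*7)^3 mod 11 = 4
j = 4 * 10^(-1) mod 11 = 7

j = 7 (mod 11)


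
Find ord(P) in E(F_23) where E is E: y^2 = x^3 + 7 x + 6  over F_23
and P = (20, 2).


Compute successive multiples of P until we hit O:
  1P = (20, 2)
  2P = (15, 6)
  3P = (19, 11)
  4P = (19, 12)
  5P = (15, 17)
  6P = (20, 21)
  7P = O

ord(P) = 7


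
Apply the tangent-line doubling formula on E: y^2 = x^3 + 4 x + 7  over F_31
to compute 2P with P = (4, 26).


Doubling: s = (3 x1^2 + a) / (2 y1)
s = (3*4^2 + 4) / (2*26) mod 31 = 1
x3 = s^2 - 2 x1 mod 31 = 1^2 - 2*4 = 24
y3 = s (x1 - x3) - y1 mod 31 = 1 * (4 - 24) - 26 = 16

2P = (24, 16)


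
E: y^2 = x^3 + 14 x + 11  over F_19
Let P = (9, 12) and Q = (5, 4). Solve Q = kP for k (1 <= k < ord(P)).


Enumerate multiples of P until we hit Q = (5, 4):
  1P = (9, 12)
  2P = (5, 15)
  3P = (2, 16)
  4P = (6, 8)
  5P = (10, 12)
  6P = (0, 7)
  7P = (15, 10)
  8P = (12, 8)
  9P = (4, 13)
  10P = (3, 2)
  11P = (14, 5)
  12P = (1, 11)
  13P = (1, 8)
  14P = (14, 14)
  15P = (3, 17)
  16P = (4, 6)
  17P = (12, 11)
  18P = (15, 9)
  19P = (0, 12)
  20P = (10, 7)
  21P = (6, 11)
  22P = (2, 3)
  23P = (5, 4)
Match found at i = 23.

k = 23


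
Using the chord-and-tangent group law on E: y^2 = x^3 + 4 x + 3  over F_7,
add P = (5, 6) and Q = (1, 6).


P != Q, so use the chord formula.
s = (y2 - y1) / (x2 - x1) = (0) / (3) mod 7 = 0
x3 = s^2 - x1 - x2 mod 7 = 0^2 - 5 - 1 = 1
y3 = s (x1 - x3) - y1 mod 7 = 0 * (5 - 1) - 6 = 1

P + Q = (1, 1)


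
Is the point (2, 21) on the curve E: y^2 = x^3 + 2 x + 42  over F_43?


Check whether y^2 = x^3 + 2 x + 42 (mod 43) for (x, y) = (2, 21).
LHS: y^2 = 21^2 mod 43 = 11
RHS: x^3 + 2 x + 42 = 2^3 + 2*2 + 42 mod 43 = 11
LHS = RHS

Yes, on the curve


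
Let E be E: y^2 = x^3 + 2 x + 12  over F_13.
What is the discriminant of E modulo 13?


4 a^3 + 27 b^2 = 4*2^3 + 27*12^2 = 32 + 3888 = 3920
Delta = -16 * (3920) = -62720
Delta mod 13 = 5

Delta = 5 (mod 13)


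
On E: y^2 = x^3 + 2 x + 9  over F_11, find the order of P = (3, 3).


Compute successive multiples of P until we hit O:
  1P = (3, 3)
  2P = (3, 8)
  3P = O

ord(P) = 3


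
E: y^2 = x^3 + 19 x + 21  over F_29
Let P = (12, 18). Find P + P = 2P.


Doubling: s = (3 x1^2 + a) / (2 y1)
s = (3*12^2 + 19) / (2*18) mod 29 = 23
x3 = s^2 - 2 x1 mod 29 = 23^2 - 2*12 = 12
y3 = s (x1 - x3) - y1 mod 29 = 23 * (12 - 12) - 18 = 11

2P = (12, 11)


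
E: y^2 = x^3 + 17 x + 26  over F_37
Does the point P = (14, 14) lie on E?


Check whether y^2 = x^3 + 17 x + 26 (mod 37) for (x, y) = (14, 14).
LHS: y^2 = 14^2 mod 37 = 11
RHS: x^3 + 17 x + 26 = 14^3 + 17*14 + 26 mod 37 = 11
LHS = RHS

Yes, on the curve


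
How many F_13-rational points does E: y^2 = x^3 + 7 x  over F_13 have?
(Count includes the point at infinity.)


For each x in F_13, count y with y^2 = x^3 + 7 x + 0 mod 13:
  x = 0: RHS = 0, y in [0]  -> 1 point(s)
  x = 2: RHS = 9, y in [3, 10]  -> 2 point(s)
  x = 3: RHS = 9, y in [3, 10]  -> 2 point(s)
  x = 4: RHS = 1, y in [1, 12]  -> 2 point(s)
  x = 5: RHS = 4, y in [2, 11]  -> 2 point(s)
  x = 8: RHS = 9, y in [3, 10]  -> 2 point(s)
  x = 9: RHS = 12, y in [5, 8]  -> 2 point(s)
  x = 10: RHS = 4, y in [2, 11]  -> 2 point(s)
  x = 11: RHS = 4, y in [2, 11]  -> 2 point(s)
Affine points: 17. Add the point at infinity: total = 18.

#E(F_13) = 18


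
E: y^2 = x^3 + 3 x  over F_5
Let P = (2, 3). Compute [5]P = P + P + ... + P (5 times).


k = 5 = 101_2 (binary, LSB first: 101)
Double-and-add from P = (2, 3):
  bit 0 = 1: acc = O + (2, 3) = (2, 3)
  bit 1 = 0: acc unchanged = (2, 3)
  bit 2 = 1: acc = (2, 3) + (4, 1) = (0, 0)

5P = (0, 0)


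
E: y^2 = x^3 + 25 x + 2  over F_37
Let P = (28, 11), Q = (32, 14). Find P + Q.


P != Q, so use the chord formula.
s = (y2 - y1) / (x2 - x1) = (3) / (4) mod 37 = 10
x3 = s^2 - x1 - x2 mod 37 = 10^2 - 28 - 32 = 3
y3 = s (x1 - x3) - y1 mod 37 = 10 * (28 - 3) - 11 = 17

P + Q = (3, 17)


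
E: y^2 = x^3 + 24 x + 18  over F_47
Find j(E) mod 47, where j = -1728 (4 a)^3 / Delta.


Delta = -16(4 a^3 + 27 b^2) mod 47 = 37
-1728 * (4 a)^3 = -1728 * (4*24)^3 mod 47 = 41
j = 41 * 37^(-1) mod 47 = 10

j = 10 (mod 47)


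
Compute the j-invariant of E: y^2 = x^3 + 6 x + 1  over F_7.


Delta = -16(4 a^3 + 27 b^2) mod 7 = 3
-1728 * (4 a)^3 = -1728 * (4*6)^3 mod 7 = 6
j = 6 * 3^(-1) mod 7 = 2

j = 2 (mod 7)


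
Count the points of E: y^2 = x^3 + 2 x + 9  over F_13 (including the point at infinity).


For each x in F_13, count y with y^2 = x^3 + 2 x + 9 mod 13:
  x = 0: RHS = 9, y in [3, 10]  -> 2 point(s)
  x = 1: RHS = 12, y in [5, 8]  -> 2 point(s)
  x = 3: RHS = 3, y in [4, 9]  -> 2 point(s)
  x = 4: RHS = 3, y in [4, 9]  -> 2 point(s)
  x = 5: RHS = 1, y in [1, 12]  -> 2 point(s)
  x = 6: RHS = 3, y in [4, 9]  -> 2 point(s)
  x = 8: RHS = 4, y in [2, 11]  -> 2 point(s)
  x = 11: RHS = 10, y in [6, 7]  -> 2 point(s)
Affine points: 16. Add the point at infinity: total = 17.

#E(F_13) = 17
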